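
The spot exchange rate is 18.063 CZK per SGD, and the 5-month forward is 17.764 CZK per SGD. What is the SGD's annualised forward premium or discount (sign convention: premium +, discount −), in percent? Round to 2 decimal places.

-3.97%

T = 5/12 years.
SGD trades forward at -1.65532% vs spot over the period.
×(1/T) gives -3.97% p.a.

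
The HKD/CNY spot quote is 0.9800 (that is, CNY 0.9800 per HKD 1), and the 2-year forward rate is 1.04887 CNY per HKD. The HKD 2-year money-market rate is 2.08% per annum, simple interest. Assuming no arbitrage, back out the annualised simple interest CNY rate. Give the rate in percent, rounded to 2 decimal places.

T = 2 years.
CIP gives F = S · g_CNY/g_HKD, so g_CNY/g_HKD = 1.04887/0.98 = 1.0702755.
HKD growth factor: 1 + 0.0208×2 = 1.041600.
That pins the CNY growth at 1.114799.
(1.114799 − 1)/T = 0.057400, i.e. 5.74%.

5.74%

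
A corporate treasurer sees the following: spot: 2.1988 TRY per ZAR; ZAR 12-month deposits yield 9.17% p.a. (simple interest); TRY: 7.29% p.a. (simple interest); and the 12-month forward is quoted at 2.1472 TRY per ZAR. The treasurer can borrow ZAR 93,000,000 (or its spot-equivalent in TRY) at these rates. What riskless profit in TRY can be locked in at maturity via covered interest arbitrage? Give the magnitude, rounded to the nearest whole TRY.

TRY 1,394,468

T = 1 year.
Route A — deposit ZAR, sell forward: 93,000,000 × 1.091700 × 2.1472 = TRY 218,001,136.32.
Route B — convert at spot, deposit TRY: 93,000,000 × 2.1988 × 1.072900 = TRY 219,395,604.36.
The quoted forward undervalues ZAR, so borrow ZAR, convert to TRY at spot, deposit the TRY at 7.29%, and buy ZAR forward at 2.1472 to cover the loan.
The gap between the two covered legs is TRY 1,394,468.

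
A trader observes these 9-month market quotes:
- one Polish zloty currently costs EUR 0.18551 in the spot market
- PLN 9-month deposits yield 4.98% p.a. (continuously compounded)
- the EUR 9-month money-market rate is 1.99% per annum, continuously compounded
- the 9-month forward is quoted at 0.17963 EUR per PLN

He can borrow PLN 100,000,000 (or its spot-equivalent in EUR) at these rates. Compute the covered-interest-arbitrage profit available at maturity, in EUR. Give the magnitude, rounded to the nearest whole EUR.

EUR 183,345

T = 9/12 years.
Keep in PLN, deliver into the forward: 100,000,000·1.038056277·0.17963 = EUR 18,646,604.90.
Swap to EUR now, deposit: 100,000,000·0.18551·1.015036934 = EUR 18,829,950.16.
The quoted forward undervalues PLN, so borrow PLN, convert to EUR at spot, deposit the EUR at 1.99%, and buy PLN forward at 0.17963 to cover the loan.
Arbitrage profit = |18,646,604.90 − 18,829,950.16| = EUR 183,345.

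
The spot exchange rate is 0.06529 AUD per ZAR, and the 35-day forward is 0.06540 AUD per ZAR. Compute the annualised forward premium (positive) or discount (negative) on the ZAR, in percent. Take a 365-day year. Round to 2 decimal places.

+1.76%

T = 35/365 years.
Period premium: (0.06540 − 0.06529)/0.06529 = 0.0016848.
×(1/T) gives 1.76% p.a.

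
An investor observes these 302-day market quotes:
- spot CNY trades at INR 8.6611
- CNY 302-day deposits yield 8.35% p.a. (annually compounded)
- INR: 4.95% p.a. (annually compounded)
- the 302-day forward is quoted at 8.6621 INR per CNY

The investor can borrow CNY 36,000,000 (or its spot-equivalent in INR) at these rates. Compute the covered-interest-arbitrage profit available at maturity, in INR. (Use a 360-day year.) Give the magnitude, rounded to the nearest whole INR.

INR 8,840,023

T = 302/360 years.
Route A — deposit CNY, sell forward: 36,000,000 × 1.06959063163 × 8.6621 = INR 333,536,436.37.
Route B — convert at spot, deposit INR: 36,000,000 × 8.6611 × 1.04136250905 = INR 324,696,413.78.
The quoted forward overvalues CNY, so borrow INR, buy CNY at spot, deposit the CNY at 8.35%, and sell the proceeds forward at 8.6621.
Arbitrage profit = |333,536,436.37 − 324,696,413.78| = INR 8,840,023.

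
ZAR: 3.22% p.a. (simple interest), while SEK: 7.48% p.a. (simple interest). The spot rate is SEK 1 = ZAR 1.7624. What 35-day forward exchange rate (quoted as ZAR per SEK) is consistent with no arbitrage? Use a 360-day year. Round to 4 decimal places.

1.7552

T = 35/360 years.
ZAR growth factor: 1 + 0.0322×35/360 = 1.0031306.
SEK growth factor: 1 + 0.0748×35/360 = 1.0072722.
CIP: F = S · (grow ZAR)/(grow SEK) = 1.7624 × 1.0031306/1.0072722 = 1.755154 ZAR per SEK.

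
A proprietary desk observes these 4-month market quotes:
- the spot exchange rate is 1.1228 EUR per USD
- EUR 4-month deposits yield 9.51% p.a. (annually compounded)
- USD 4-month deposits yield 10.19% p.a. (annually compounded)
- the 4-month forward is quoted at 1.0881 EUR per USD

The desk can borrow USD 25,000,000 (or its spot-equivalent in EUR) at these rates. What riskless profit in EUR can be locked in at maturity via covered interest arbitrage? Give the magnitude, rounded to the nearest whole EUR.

EUR 836,256

T = 4/12 years.
Keep in USD, deliver into the forward: 25,000,000·1.0328741167·1.0881 = EUR 28,096,758.16.
Swap to EUR now, deposit: 25,000,000·1.1228·1.0307450543 = EUR 28,933,013.67.
The quoted forward undervalues USD, so borrow USD, convert to EUR at spot, deposit the EUR at 9.51%, and buy USD forward at 1.0881 to cover the loan.
Arbitrage profit = |28,096,758.16 − 28,933,013.67| = EUR 836,256.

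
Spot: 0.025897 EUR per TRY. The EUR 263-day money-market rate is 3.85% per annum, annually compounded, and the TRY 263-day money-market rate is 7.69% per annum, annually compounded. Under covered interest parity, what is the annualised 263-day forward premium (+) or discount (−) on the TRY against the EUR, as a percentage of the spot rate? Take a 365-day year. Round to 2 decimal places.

T = 263/365 years.
No-arbitrage forward: 0.025897 × 1.0275943 / 1.0548335 = 0.025228256 EUR/TRY.
Annualised premium = (F − S)/S × (1/T) = (0.025228256 − 0.025897)/0.025897 ÷ (263/365) = -3.58%.

-3.58%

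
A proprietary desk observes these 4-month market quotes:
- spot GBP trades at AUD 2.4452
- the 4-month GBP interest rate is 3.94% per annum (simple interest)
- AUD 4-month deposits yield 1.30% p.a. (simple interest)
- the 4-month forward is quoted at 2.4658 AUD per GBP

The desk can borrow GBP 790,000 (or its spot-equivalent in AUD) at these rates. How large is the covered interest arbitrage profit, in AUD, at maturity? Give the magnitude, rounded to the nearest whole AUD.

T = 4/12 years.
Invest the GBP and cover forward: 790,000 × 1.013133333 × 2.4658 = AUD 1,973,565.50.
Convert at spot and invest in AUD: 790,000 × 2.4452 × 1.004333333 = AUD 1,940,078.73.
The quoted forward overvalues GBP, so borrow AUD, buy GBP at spot, deposit the GBP at 3.94%, and sell the proceeds forward at 2.4658.
The gap between the two covered legs is AUD 33,487.

AUD 33,487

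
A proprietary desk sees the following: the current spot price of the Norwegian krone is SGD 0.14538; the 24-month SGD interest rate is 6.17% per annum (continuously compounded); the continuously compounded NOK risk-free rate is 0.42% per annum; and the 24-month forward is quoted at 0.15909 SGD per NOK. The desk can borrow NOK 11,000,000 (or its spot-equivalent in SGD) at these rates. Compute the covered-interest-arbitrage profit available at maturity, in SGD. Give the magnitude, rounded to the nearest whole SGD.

T = 2 years.
Route A — deposit NOK, sell forward: 11,000,000 × 1.008435379 × 0.15909 = SGD 1,764,751.83.
Route B — convert at spot, deposit SGD: 11,000,000 × 0.14538 × 1.131336865 = SGD 1,809,211.29.
The quoted forward undervalues NOK, so borrow NOK, convert to SGD at spot, deposit the SGD at 6.17%, and buy NOK forward at 0.15909 to cover the loan.
The gap between the two covered legs is SGD 44,459.

SGD 44,459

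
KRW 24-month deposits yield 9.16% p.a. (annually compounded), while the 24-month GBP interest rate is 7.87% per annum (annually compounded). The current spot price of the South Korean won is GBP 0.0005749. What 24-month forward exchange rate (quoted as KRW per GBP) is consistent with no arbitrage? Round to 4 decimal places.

1781.2849

T = 2 years.
GBP accumulates by (1 + 0.0787)^2 = 1.16359369.
KRW accumulates by (1 + 0.0916)^2 = 1.19159056.
So F = 0.0005749 × 1.16359369 / 1.19159056 = 0.0005613925075 (GBP/KRW).
Quoted the other way: 1/0.0005613925075 = 1781.2849 KRW per GBP.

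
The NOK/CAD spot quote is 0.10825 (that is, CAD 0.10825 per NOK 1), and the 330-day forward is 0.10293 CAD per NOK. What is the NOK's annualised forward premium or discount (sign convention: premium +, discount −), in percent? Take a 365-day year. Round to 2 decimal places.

T = 330/365 years.
NOK trades forward at -4.91455% vs spot over the period.
Per annum: -0.0491455 / (330/365) = -0.054358 = -5.44%.

-5.44%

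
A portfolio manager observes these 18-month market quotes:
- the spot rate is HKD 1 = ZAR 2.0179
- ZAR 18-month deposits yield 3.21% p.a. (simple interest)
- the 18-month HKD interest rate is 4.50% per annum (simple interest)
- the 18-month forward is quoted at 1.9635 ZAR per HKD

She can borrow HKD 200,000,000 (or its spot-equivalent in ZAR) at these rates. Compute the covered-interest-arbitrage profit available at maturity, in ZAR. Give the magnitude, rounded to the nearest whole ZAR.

ZAR 3,805,127

T = 18/12 years.
Invest the HKD and cover forward: 200,000,000 × 1.067500 × 1.9635 = ZAR 419,207,250.00.
Convert at spot and invest in ZAR: 200,000,000 × 2.0179 × 1.048150 = ZAR 423,012,377.00.
The quoted forward undervalues HKD, so borrow HKD, convert to ZAR at spot, deposit the ZAR at 3.21%, and buy HKD forward at 1.9635 to cover the loan.
The gap between the two covered legs is ZAR 3,805,127.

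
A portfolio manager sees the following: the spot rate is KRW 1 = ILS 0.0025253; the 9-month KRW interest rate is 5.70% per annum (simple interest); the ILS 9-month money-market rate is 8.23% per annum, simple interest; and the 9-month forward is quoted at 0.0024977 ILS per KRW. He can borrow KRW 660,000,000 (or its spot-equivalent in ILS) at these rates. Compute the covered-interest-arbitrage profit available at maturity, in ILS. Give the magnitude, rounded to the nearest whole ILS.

ILS 50,620

T = 9/12 years.
Route A — deposit KRW, sell forward: 660,000,000 × 1.042750 × 0.0024977 = ILS 1,718,954.61.
Route B — convert at spot, deposit ILS: 660,000,000 × 0.0025253 × 1.061725 = ILS 1,769,574.93.
The quoted forward undervalues KRW, so borrow KRW, convert to ILS at spot, deposit the ILS at 8.23%, and buy KRW forward at 0.0024977 to cover the loan.
The gap between the two covered legs is ILS 50,620.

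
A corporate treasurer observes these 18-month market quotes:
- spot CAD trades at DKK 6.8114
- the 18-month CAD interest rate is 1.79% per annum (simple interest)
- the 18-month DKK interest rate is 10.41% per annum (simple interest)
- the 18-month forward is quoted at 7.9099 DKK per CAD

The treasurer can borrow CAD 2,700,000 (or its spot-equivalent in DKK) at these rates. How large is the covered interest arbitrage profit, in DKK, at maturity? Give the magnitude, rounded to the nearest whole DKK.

T = 18/12 years.
Route A — deposit CAD, sell forward: 2,700,000 × 1.026850 × 7.9099 = DKK 21,930,158.20.
Route B — convert at spot, deposit DKK: 2,700,000 × 6.8114 × 1.156150 = DKK 21,262,500.30.
The quoted forward overvalues CAD, so borrow DKK, buy CAD at spot, deposit the CAD at 1.79%, and sell the proceeds forward at 7.9099.
The gap between the two covered legs is DKK 667,658.

DKK 667,658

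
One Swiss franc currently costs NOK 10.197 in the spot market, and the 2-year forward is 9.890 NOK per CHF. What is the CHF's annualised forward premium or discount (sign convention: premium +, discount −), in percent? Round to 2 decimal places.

-1.51%

T = 2 years.
Period premium: (9.890 − 10.197)/10.197 = -0.0301069.
Annualise by dividing by T: -0.0301069 / 2 = -0.015053 → -1.51%.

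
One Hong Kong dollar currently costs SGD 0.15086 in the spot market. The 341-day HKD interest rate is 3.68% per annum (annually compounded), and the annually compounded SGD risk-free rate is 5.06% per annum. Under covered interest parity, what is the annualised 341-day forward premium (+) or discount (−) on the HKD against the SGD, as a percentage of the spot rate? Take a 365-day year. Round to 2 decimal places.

T = 341/365 years.
F = S · g_SGD/g_HKD = 0.15086 × 1.0471956/1.0343392 = 0.15273513.
Annualised premium = (F − S)/S × (1/T) = (0.15273513 − 0.15086)/0.15086 ÷ (341/365) = 1.33%.

+1.33%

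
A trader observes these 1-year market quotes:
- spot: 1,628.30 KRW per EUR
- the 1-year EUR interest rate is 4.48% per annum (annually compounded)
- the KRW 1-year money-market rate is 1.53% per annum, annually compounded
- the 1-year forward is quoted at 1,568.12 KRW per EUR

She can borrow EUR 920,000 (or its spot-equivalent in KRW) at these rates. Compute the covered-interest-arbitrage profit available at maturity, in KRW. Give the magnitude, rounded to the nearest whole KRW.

KRW 13,653,917

T = 1 year.
Invest the EUR and cover forward: 920,000 × 1.044800 × 1568.12 = KRW 1,507,302,033.92.
Convert at spot and invest in KRW: 920,000 × 1628.30 × 1.015300 = KRW 1,520,955,950.80.
The quoted forward undervalues EUR, so borrow EUR, convert to KRW at spot, deposit the KRW at 1.53%, and buy EUR forward at 1,568.12 to cover the loan.
The gap between the two covered legs is KRW 13,653,917.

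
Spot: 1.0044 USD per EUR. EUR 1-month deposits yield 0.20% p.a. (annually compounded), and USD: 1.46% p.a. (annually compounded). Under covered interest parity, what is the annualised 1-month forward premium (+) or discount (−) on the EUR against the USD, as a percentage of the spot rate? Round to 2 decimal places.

+1.25%

T = 1/12 years.
F = S · g_USD/g_EUR = 1.0044 × 1.0012086/1.0001665 = 1.0054465.
(F − S)/S ÷ T = (1.0054465 − 1.0044)/1.0044/(1/12) = 0.012503 → 1.25%.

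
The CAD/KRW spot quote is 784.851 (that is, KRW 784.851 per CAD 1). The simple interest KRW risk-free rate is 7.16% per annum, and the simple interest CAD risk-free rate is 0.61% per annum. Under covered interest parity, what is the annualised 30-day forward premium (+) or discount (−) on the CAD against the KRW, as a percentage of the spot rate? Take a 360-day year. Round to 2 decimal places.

+6.55%

T = 30/360 years.
CIP forward (KRW per CAD) = 784.851 × 1.0059667/1.0005083 = 789.132854.
Annualised premium = (F − S)/S × (1/T) = (789.132854 − 784.851)/784.851 ÷ (30/360) = 6.55%.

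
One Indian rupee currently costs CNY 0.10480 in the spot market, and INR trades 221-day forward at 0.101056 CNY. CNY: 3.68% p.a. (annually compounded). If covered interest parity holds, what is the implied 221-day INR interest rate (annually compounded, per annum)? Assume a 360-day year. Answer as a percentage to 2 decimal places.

T = 221/360 years.
CIP gives F = S · g_CNY/g_INR, so g_CNY/g_INR = 0.101056/0.1048 = 0.9642748.
The CNY side grows by (1 + 0.0368)^(221/360) = 1.0224333.
So the INR growth factor = 1.0603132.
Annualise: 1.0603132^(360/221) − 1 = 0.100098 = 10.01%.

10.01%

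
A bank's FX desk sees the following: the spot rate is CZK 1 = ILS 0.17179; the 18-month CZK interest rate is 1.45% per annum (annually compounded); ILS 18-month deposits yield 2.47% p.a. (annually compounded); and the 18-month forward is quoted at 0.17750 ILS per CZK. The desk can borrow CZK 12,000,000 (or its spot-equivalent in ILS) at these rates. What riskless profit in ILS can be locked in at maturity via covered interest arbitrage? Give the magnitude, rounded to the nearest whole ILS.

T = 18/12 years.
Invest the CZK and cover forward: 12,000,000 × 1.021828654 × 0.17750 = ILS 2,176,495.03.
Convert at spot and invest in ILS: 12,000,000 × 0.17179 × 1.037277851 = ILS 2,138,327.54.
The quoted forward overvalues CZK, so borrow ILS, buy CZK at spot, deposit the CZK at 1.45%, and sell the proceeds forward at 0.17750.
Arbitrage profit = |2,176,495.03 − 2,138,327.54| = ILS 38,167.

ILS 38,167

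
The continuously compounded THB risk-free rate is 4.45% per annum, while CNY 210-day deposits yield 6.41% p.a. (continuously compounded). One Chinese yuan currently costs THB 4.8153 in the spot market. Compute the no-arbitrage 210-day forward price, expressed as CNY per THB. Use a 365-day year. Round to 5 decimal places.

0.21003

T = 210/365 years.
THB growth factor: e^(0.0445×210/365) = 1.0259333.
CNY accumulates by e^(0.0641×210/365) = 1.0375679.
CIP: F = S · (grow THB)/(grow CNY) = 4.8153 × 1.0259333/1.0375679 = 4.761304 THB per CNY.
Quoted the other way: 1/4.761304 = 0.21003 CNY per THB.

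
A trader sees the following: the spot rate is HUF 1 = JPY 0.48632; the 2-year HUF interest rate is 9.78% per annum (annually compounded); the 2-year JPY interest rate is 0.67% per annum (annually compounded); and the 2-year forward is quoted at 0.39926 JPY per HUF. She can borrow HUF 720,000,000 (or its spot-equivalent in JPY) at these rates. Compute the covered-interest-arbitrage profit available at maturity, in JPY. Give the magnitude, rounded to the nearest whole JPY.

T = 2 years.
Invest the HUF and cover forward: 720,000,000 × 1.20516484 × 0.39926 = JPY 346,445,362.09.
Convert at spot and invest in JPY: 720,000,000 × 0.48632 × 1.01344489 = JPY 354,858,133.61.
The quoted forward undervalues HUF, so borrow HUF, convert to JPY at spot, deposit the JPY at 0.67%, and buy HUF forward at 0.39926 to cover the loan.
Profit = 354,858,133.61 − 346,445,362.09 = JPY 8,412,772.

JPY 8,412,772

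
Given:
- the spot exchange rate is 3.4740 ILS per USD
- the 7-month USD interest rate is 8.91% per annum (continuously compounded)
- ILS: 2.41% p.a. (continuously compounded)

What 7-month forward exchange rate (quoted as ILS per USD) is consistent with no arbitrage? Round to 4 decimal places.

3.3447

T = 7/12 years.
Growth of 1 ILS over T: e^(0.0241×7/12) = 1.0141576.
Growth of 1 USD over T: e^(0.0891×7/12) = 1.0533494.
So F = 3.474 × 1.0141576 / 1.0533494 = 3.344743 (ILS/USD).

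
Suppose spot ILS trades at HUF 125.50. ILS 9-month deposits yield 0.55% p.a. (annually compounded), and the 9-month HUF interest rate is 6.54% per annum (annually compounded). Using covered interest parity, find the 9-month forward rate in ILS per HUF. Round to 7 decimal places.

0.0076297

T = 9/12 years.
HUF accumulates by (1 + 0.0654)^(9/12) = 1.0486596.
ILS growth factor: (1 + 0.0055)^(9/12) = 1.0041222.
Forward (HUF per ILS) = 125.5 × 1.0486596 / 1.0041222 = 131.0665.
Invert for ILS per HUF: 1 / 131.0665 = 0.0076297.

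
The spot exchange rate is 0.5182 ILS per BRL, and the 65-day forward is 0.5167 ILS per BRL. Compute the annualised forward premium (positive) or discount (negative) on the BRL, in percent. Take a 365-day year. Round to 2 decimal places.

-1.63%

T = 65/365 years.
Period premium: (0.5167 − 0.5182)/0.5182 = -0.0028946.
Per annum: -0.0028946 / (65/365) = -0.016254 = -1.63%.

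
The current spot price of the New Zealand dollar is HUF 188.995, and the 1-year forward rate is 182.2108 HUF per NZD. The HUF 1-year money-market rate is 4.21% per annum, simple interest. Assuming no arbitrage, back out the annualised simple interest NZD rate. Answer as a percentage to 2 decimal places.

T = 1 year.
F/S = 182.2108/188.995 = 0.9641038 = (growth of HUF) / (growth of NZD).
The HUF side grows by 1 + 0.0421×1 = 1.042100.
Hence g_NZD = 1.0809002.
(1.0809002 − 1)/T = 0.080900, i.e. 8.09%.

8.09%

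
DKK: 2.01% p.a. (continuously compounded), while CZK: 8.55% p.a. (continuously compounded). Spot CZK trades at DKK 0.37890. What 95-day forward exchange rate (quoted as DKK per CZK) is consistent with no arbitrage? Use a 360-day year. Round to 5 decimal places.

0.37242

T = 95/360 years.
Growth of 1 DKK over T: e^(0.0201×95/360) = 1.0053183.
Growth of 1 CZK over T: e^(0.0855×95/360) = 1.022819.
Forward (DKK per CZK) = 0.3789 × 1.0053183 / 1.022819 = 0.3724169.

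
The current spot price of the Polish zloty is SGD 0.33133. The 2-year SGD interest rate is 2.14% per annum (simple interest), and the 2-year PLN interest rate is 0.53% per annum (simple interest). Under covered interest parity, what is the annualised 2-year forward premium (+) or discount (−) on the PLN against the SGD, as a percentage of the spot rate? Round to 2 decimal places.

T = 2 years.
No-arbitrage forward: 0.33133 × 1.042800 / 1.010600 = 0.34188692 SGD/PLN.
Annualised premium = (F − S)/S × (1/T) = (0.34188692 − 0.33133)/0.33133 ÷ 2 = 1.59%.

+1.59%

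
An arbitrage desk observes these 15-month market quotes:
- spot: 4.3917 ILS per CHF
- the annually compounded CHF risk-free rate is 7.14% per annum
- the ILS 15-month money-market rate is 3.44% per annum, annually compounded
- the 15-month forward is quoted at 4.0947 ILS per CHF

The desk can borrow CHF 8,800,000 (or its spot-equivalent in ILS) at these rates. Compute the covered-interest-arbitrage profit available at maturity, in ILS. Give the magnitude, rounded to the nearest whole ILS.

ILS 1,038,322

T = 15/12 years.
Invest the CHF and cover forward: 8,800,000 × 1.0900327652 × 4.0947 = ILS 39,277,543.04.
Convert at spot and invest in ILS: 8,800,000 × 4.3917 × 1.0431833333 = ILS 40,315,864.55.
The quoted forward undervalues CHF, so borrow CHF, convert to ILS at spot, deposit the ILS at 3.44%, and buy CHF forward at 4.0947 to cover the loan.
The gap between the two covered legs is ILS 1,038,322.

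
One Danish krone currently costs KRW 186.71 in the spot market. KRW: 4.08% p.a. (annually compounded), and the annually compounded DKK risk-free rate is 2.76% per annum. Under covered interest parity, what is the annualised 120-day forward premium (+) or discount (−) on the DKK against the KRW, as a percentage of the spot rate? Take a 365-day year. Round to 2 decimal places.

+1.28%

T = 120/365 years.
F = S · g_KRW/g_DKK = 186.71 × 1.0132341/1.0089912 = 187.49513.
(F − S)/S ÷ T = (187.49513 − 186.71)/186.71/(120/365) = 0.012790 → 1.28%.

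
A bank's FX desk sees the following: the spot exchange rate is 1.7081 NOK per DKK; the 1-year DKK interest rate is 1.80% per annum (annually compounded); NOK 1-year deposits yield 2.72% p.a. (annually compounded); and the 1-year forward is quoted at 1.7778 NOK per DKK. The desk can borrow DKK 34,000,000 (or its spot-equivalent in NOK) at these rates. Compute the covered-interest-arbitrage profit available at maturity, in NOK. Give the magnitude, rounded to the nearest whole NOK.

NOK 1,878,163

T = 1 year.
Route A — deposit DKK, sell forward: 34,000,000 × 1.018000 × 1.7778 = NOK 61,533,213.60.
Route B — convert at spot, deposit NOK: 34,000,000 × 1.7081 × 1.027200 = NOK 59,655,050.88.
The quoted forward overvalues DKK, so borrow NOK, buy DKK at spot, deposit the DKK at 1.80%, and sell the proceeds forward at 1.7778.
Profit = 61,533,213.60 − 59,655,050.88 = NOK 1,878,163.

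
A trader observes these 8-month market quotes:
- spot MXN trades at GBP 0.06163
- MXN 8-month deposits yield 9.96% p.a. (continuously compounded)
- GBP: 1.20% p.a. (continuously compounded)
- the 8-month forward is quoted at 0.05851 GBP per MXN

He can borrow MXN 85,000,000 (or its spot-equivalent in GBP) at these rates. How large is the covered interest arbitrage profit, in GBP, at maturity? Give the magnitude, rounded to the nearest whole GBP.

T = 8/12 years.
Invest the MXN and cover forward: 85,000,000 × 1.068654093 × 0.05851 = GBP 5,314,790.83.
Convert at spot and invest in GBP: 85,000,000 × 0.06163 × 1.008032086 = GBP 5,280,626.48.
The quoted forward overvalues MXN, so borrow GBP, buy MXN at spot, deposit the MXN at 9.96%, and sell the proceeds forward at 0.05851.
Profit = 5,314,790.83 − 5,280,626.48 = GBP 34,164.

GBP 34,164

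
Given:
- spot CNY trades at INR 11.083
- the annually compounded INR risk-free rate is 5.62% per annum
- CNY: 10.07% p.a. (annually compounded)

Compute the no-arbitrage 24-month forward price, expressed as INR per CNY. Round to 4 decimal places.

T = 2 years.
Growth of 1 INR over T: (1 + 0.0562)^2 = 1.11555844.
CNY accumulates by (1 + 0.1007)^2 = 1.21154049.
CIP: F = S · (grow INR)/(grow CNY) = 11.083 × 1.11555844/1.21154049 = 10.204970 INR per CNY.

10.2050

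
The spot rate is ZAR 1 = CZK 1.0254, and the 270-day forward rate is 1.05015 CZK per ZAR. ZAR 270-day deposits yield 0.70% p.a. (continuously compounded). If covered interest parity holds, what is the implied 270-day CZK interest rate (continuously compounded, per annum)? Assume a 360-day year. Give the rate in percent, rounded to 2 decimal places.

3.88%

T = 270/360 years.
F/S = 1.05015/1.0254 = 1.0241369 = (growth of CZK) / (growth of ZAR).
ZAR growth factor: e^(0.0070×270/360) = 1.0052638.
That pins the CZK growth at 1.0295278.
r = ln(1.0295278)/(270/360) = 0.038800 → 3.88%.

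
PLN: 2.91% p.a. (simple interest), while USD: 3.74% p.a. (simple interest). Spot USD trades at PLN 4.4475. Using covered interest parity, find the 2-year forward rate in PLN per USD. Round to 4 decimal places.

4.3788

T = 2 years.
PLN growth factor: 1 + 0.0291×2 = 1.058200.
Growth of 1 USD over T: 1 + 0.0374×2 = 1.074800.
CIP: F = S · (grow PLN)/(grow USD) = 4.4475 × 1.058200/1.074800 = 4.378810 PLN per USD.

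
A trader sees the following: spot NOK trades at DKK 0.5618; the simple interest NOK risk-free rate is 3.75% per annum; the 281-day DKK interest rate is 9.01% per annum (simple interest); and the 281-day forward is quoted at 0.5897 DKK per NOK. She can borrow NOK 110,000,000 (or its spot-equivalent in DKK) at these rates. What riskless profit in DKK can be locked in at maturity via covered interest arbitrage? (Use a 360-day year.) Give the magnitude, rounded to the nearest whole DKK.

DKK 621,578

T = 281/360 years.
Keep in NOK, deliver into the forward: 110,000,000·1.0292708333·0.5897 = DKK 66,765,711.14.
Swap to DKK now, deposit: 110,000,000·0.5618·1.0703280556 = DKK 66,144,133.18.
The quoted forward overvalues NOK, so borrow DKK, buy NOK at spot, deposit the NOK at 3.75%, and sell the proceeds forward at 0.5897.
The gap between the two covered legs is DKK 621,578.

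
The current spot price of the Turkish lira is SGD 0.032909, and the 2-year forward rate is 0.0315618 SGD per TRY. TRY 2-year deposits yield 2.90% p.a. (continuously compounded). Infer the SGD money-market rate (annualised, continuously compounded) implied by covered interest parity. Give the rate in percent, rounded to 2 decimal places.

T = 2 years.
F/S = 0.0315618/0.032909 = 0.9590629 = (growth of SGD) / (growth of TRY).
The TRY side grows by e^(0.0290×2) = 1.059715.
So the SGD growth factor = 1.0163333.
Take logs: ln 1.0163333 / 2 = 0.008101, so 0.81%.

0.81%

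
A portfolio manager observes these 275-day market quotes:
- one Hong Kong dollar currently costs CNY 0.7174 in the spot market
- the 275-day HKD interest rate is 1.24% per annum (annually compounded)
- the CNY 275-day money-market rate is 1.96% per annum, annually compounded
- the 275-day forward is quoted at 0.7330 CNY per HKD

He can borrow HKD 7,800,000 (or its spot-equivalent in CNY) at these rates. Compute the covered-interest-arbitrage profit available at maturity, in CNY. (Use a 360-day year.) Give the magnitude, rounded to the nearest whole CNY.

T = 275/360 years.
Invest the HKD and cover forward: 7,800,000 × 1.009458426 × 0.7330 = CNY 5,771,477.60.
Convert at spot and invest in CNY: 7,800,000 × 0.7174 × 1.014937855 = CNY 5,679,308.05.
The quoted forward overvalues HKD, so borrow CNY, buy HKD at spot, deposit the HKD at 1.24%, and sell the proceeds forward at 0.7330.
Arbitrage profit = |5,771,477.60 − 5,679,308.05| = CNY 92,170.

CNY 92,170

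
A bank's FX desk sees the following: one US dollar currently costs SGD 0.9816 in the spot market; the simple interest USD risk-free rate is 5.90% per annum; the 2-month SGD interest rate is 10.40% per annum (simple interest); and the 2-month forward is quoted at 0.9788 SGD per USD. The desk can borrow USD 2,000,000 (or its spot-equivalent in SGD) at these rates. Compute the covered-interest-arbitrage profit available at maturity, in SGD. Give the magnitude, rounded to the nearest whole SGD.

T = 2/12 years.
Route A — deposit USD, sell forward: 2,000,000 × 1.009833333 × 0.9788 = SGD 1,976,849.73.
Route B — convert at spot, deposit SGD: 2,000,000 × 0.9816 × 1.017333333 = SGD 1,997,228.80.
The quoted forward undervalues USD, so borrow USD, convert to SGD at spot, deposit the SGD at 10.40%, and buy USD forward at 0.9788 to cover the loan.
Profit = 1,997,228.80 − 1,976,849.73 = SGD 20,379.

SGD 20,379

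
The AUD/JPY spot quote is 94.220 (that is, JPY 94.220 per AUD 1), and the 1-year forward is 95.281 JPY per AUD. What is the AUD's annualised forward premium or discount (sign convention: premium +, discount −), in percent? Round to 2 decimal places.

T = 1 year.
Period premium: (95.281 − 94.22)/94.22 = 0.0112609.
Annualise by dividing by T: 0.0112609 / 1 = 0.011261 → 1.13%.

+1.13%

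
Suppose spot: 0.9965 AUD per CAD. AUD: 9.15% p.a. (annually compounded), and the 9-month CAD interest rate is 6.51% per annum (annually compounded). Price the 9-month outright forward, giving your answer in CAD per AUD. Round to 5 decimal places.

0.98525

T = 9/12 years.
AUD growth factor: (1 + 0.0915)^(9/12) = 1.0678686.
CAD growth factor: (1 + 0.0651)^(9/12) = 1.0484381.
So F = 0.9965 × 1.0678686 / 1.0484381 = 1.014968 (AUD/CAD).
Quoted the other way: 1/1.014968 = 0.98525 CAD per AUD.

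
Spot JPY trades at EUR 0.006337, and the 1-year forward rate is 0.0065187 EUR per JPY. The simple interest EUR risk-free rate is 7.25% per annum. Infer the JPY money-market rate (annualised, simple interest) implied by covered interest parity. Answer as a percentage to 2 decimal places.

4.26%

T = 1 year.
CIP gives F = S · g_EUR/g_JPY, so g_EUR/g_JPY = 0.0065187/0.006337 = 1.0286729.
The EUR side grows by 1 + 0.0725×1 = 1.072500.
That pins the JPY growth at 1.0426055.
(1.0426055 − 1)/T = 0.042606, i.e. 4.26%.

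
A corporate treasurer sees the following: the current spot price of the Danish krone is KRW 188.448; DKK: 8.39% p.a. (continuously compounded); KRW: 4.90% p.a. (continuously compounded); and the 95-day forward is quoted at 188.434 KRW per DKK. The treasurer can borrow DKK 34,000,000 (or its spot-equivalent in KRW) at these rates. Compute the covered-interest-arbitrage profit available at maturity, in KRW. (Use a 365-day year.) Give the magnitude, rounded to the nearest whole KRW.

T = 95/365 years.
Route A — deposit DKK, sell forward: 34,000,000 × 1.022077158312 × 188.434 = KRW 6,548,198,966.48.
Route B — convert at spot, deposit KRW: 34,000,000 × 188.448 × 1.012835096407 = KRW 6,489,469,440.42.
The quoted forward overvalues DKK, so borrow KRW, buy DKK at spot, deposit the DKK at 8.39%, and sell the proceeds forward at 188.434.
The gap between the two covered legs is KRW 58,729,526.

KRW 58,729,526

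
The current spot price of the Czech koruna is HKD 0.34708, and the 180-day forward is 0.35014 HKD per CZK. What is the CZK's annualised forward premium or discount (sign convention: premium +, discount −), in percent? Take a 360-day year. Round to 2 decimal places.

T = 180/360 years.
Period premium: (0.35014 − 0.34708)/0.34708 = 0.0088164.
Annualise by dividing by T: 0.0088164 / (180/360) = 0.017633 → 1.76%.

+1.76%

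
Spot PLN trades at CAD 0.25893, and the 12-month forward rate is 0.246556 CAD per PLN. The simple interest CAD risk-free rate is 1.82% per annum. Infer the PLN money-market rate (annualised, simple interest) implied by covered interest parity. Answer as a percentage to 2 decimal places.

6.93%

T = 1 year.
CIP gives F = S · g_CAD/g_PLN, so g_CAD/g_PLN = 0.246556/0.25893 = 0.9522110.
The CAD side grows by 1 + 0.0182×1 = 1.018200.
That pins the PLN growth at 1.0693008.
(1.0693008 − 1)/T = 0.069301, i.e. 6.93%.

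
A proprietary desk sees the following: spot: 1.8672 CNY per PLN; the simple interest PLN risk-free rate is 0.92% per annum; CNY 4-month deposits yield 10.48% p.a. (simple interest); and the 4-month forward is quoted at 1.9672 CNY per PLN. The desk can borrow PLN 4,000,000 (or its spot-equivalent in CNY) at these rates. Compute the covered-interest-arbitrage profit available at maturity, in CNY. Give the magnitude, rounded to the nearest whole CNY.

T = 4/12 years.
Invest the PLN and cover forward: 4,000,000 × 1.003066667 × 1.9672 = CNY 7,892,930.99.
Convert at spot and invest in CNY: 4,000,000 × 1.8672 × 1.034933333 = CNY 7,729,710.08.
The quoted forward overvalues PLN, so borrow CNY, buy PLN at spot, deposit the PLN at 0.92%, and sell the proceeds forward at 1.9672.
Profit = 7,892,930.99 − 7,729,710.08 = CNY 163,221.

CNY 163,221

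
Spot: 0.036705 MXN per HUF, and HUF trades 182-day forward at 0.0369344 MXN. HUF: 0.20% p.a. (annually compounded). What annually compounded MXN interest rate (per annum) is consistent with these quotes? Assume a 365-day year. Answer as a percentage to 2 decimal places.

1.46%

T = 182/365 years.
F/S = 0.0369344/0.036705 = 1.0062498 = (growth of MXN) / (growth of HUF).
The HUF side grows by (1 + 0.0020)^(182/365) = 1.0009968.
Hence g_MXN = 1.0072528.
Annualise: 1.0072528^(365/182) − 1 = 0.014598 = 1.46%.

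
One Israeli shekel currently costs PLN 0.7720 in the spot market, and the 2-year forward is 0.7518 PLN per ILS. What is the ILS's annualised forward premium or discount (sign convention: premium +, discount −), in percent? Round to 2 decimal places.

T = 2 years.
Period premium: (0.7518 − 0.772)/0.772 = -0.0261658.
Annualise by dividing by T: -0.0261658 / 2 = -0.013083 → -1.31%.

-1.31%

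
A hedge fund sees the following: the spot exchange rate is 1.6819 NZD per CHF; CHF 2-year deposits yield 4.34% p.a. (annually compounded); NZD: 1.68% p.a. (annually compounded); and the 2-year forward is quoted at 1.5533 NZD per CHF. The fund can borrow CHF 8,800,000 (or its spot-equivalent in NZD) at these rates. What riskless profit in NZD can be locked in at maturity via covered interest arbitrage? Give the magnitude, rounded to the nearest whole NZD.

T = 2 years.
Route A — deposit CHF, sell forward: 8,800,000 × 1.08868356 × 1.5533 = NZD 14,881,259.13.
Route B — convert at spot, deposit NZD: 8,800,000 × 1.6819 × 1.03388224 = NZD 15,302,201.55.
The quoted forward undervalues CHF, so borrow CHF, convert to NZD at spot, deposit the NZD at 1.68%, and buy CHF forward at 1.5533 to cover the loan.
The gap between the two covered legs is NZD 420,942.

NZD 420,942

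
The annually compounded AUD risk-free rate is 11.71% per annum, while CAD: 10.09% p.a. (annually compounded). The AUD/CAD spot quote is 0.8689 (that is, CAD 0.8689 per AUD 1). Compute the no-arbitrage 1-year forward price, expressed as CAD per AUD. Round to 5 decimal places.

T = 1 year.
Growth of 1 CAD over T: (1 + 0.1009)^1 = 1.100900.
AUD accumulates by (1 + 0.1171)^1 = 1.117100.
Forward (CAD per AUD) = 0.8689 × 1.100900 / 1.117100 = 0.8562994.

0.85630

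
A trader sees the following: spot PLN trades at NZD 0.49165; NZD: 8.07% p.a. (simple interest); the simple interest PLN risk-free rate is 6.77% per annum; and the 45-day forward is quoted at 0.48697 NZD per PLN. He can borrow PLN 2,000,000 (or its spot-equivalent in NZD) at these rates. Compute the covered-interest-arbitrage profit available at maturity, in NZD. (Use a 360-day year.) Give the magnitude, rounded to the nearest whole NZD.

NZD 11,037

T = 45/360 years.
Invest the PLN and cover forward: 2,000,000 × 1.0084625 × 0.48697 = NZD 982,181.97.
Convert at spot and invest in NZD: 2,000,000 × 0.49165 × 1.0100875 = NZD 993,219.04.
The quoted forward undervalues PLN, so borrow PLN, convert to NZD at spot, deposit the NZD at 8.07%, and buy PLN forward at 0.48697 to cover the loan.
The gap between the two covered legs is NZD 11,037.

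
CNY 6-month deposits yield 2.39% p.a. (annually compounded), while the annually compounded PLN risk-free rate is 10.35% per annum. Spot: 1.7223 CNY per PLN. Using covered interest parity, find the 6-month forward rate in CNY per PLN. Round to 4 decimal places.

1.6590

T = 6/12 years.
CNY accumulates by (1 + 0.0239)^(6/12) = 1.0118794.
Growth of 1 PLN over T: (1 + 0.1035)^(6/12) = 1.0504761.
CIP: F = S · (grow CNY)/(grow PLN) = 1.7223 × 1.0118794/1.0504761 = 1.659019 CNY per PLN.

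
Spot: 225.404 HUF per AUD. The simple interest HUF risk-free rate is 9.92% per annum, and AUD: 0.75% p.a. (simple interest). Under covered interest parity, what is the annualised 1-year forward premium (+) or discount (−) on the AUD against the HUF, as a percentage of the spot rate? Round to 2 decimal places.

T = 1 year.
No-arbitrage forward: 225.404 × 1.099200 / 1.007500 = 245.919679 HUF/AUD.
Annualised premium = (F − S)/S × (1/T) = (245.919679 − 225.404)/225.404 ÷ 1 = 9.10%.

+9.10%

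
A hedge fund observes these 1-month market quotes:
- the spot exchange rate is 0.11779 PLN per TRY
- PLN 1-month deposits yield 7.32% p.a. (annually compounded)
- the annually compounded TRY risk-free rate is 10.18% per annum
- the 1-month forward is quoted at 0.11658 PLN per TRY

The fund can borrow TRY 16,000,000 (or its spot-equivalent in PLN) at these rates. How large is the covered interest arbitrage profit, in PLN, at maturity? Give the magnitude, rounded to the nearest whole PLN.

T = 1/12 years.
Route A — deposit TRY, sell forward: 16,000,000 × 1.008111488 × 0.11658 = PLN 1,880,410.20.
Route B — convert at spot, deposit PLN: 16,000,000 × 0.11779 × 1.005904433 = PLN 1,895,767.73.
The quoted forward undervalues TRY, so borrow TRY, convert to PLN at spot, deposit the PLN at 7.32%, and buy TRY forward at 0.11658 to cover the loan.
Profit = 1,895,767.73 − 1,880,410.20 = PLN 15,358.

PLN 15,358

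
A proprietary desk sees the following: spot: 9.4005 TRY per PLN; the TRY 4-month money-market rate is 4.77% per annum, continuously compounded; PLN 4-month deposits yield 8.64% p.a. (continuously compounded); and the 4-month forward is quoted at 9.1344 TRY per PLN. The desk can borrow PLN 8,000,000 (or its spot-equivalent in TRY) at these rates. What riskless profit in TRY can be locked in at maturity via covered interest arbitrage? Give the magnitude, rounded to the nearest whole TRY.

TRY 1,198,936

T = 4/12 years.
Route A — deposit PLN, sell forward: 8,000,000 × 1.0292187301 × 9.1344 = TRY 75,210,364.55.
Route B — convert at spot, deposit TRY: 8,000,000 × 9.4005 × 1.0160270776 = TRY 76,409,300.34.
The quoted forward undervalues PLN, so borrow PLN, convert to TRY at spot, deposit the TRY at 4.77%, and buy PLN forward at 9.1344 to cover the loan.
Profit = 76,409,300.34 − 75,210,364.55 = TRY 1,198,936.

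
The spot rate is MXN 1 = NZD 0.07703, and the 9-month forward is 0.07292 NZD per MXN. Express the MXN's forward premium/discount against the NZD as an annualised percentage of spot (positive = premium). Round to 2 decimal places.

-7.11%

T = 9/12 years.
(F − S)/S = (0.07292 − 0.07703)/0.07703 = -0.0533558.
Per annum: -0.0533558 / (9/12) = -0.071141 = -7.11%.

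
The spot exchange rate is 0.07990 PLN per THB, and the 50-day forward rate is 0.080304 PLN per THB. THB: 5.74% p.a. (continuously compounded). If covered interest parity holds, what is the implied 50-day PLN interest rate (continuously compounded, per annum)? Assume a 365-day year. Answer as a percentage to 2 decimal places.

T = 50/365 years.
F/S = 0.080304/0.0799 = 1.0050563 = (growth of PLN) / (growth of THB).
The THB side grows by e^(0.0574×50/365) = 1.007894.
That pins the PLN growth at 1.0129902.
Take logs: ln 1.0129902 / (50/365) = 0.094218, so 9.42%.

9.42%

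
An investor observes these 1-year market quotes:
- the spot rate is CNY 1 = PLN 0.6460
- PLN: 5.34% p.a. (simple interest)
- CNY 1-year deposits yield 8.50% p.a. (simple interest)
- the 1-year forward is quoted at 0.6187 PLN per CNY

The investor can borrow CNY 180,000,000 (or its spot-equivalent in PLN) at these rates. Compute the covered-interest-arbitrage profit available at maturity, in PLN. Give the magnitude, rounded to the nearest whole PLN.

T = 1 year.
Keep in CNY, deliver into the forward: 180,000,000·1.085000·0.6187 = PLN 120,832,110.00.
Swap to PLN now, deposit: 180,000,000·0.6460·1.053400 = PLN 122,489,352.00.
The quoted forward undervalues CNY, so borrow CNY, convert to PLN at spot, deposit the PLN at 5.34%, and buy CNY forward at 0.6187 to cover the loan.
Arbitrage profit = |120,832,110.00 − 122,489,352.00| = PLN 1,657,242.

PLN 1,657,242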